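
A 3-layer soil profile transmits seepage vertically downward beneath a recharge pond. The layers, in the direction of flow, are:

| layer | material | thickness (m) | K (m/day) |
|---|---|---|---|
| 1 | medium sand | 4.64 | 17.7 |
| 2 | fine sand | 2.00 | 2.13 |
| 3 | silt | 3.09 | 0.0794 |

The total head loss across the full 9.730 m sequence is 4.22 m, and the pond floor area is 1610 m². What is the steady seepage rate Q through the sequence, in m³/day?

169

Flow is perpendicular to layering, so the layers act in series and the equivalent K is the thickness-weighted harmonic mean.
Total thickness L = 4.64 + 2.00 + 3.09 = 9.730 m.
Σ(b_i/K_i) = 4.64/17.7 + 2.00/2.13 + 3.09/0.0794 = 40.12 d.
K_eq = L / Σ(b_i/K_i) = 9.730 / 40.12 = 0.2425 m/day.
Q = K_eq · A · (Δh/L) = 0.2425 × 1610 × (4.22/9.730) = 169.4 m³/day.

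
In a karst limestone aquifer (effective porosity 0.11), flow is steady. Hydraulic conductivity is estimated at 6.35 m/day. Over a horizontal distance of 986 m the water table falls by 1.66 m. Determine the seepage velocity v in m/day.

Hydraulic gradient i = Δh / L = 1.66 / 986 = 0.001684.
Darcy flux q = K · i = 6.350 × 0.001684 = 0.01069 m/day.
Seepage velocity v = q / n_e = 0.01069 / 0.11 = 0.09719 m/day.

0.0972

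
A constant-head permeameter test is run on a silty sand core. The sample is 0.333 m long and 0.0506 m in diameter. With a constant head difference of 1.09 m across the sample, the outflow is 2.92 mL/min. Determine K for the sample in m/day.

0.639

Cross-sectional area A = π·(d/2)² = π × (0.0506/2)² = 0.002011 m².
Convert discharge: 2.92 mL/min = 4.867e-08 m³/s.
Darcy's law rearranged: K = Q·L / (A·Δh) = 4.867e-08 × 0.333 / (0.002011 × 1.09) = 7.394e-06 m/s = 0.6388 m/day.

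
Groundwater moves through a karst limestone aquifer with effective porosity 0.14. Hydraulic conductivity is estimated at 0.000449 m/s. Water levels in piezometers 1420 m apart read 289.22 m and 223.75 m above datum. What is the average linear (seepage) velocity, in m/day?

12.8

Convert K: 0.000449 m/s × 86400 = 38.79 m/day.
Hydraulic gradient i = (289.22 − 223.75) / 1420 = 65.47 / 1420 = 0.04611.
Darcy flux q = K · i = 38.79 × 0.04611 = 1.789 m/day.
Seepage velocity v = q / n_e = 1.789 / 0.14 = 12.78 m/day.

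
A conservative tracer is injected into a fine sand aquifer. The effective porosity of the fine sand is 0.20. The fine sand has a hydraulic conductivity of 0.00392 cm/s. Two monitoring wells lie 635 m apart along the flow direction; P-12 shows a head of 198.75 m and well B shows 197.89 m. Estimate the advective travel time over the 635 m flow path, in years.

75.8

Convert K: 0.00392 cm/s × 864 = 3.387 m/day.
Hydraulic gradient i = (198.75 − 197.89) / 635 = 0.86 / 635 = 0.001354.
Darcy flux q = K · i = 3.387 × 0.001354 = 0.004587 m/day.
Seepage velocity v = q / n_e = 0.004587 / 0.20 = 0.02293 m/day.
Travel time t = L / v = 635 / 0.02293 = 27687 days = 75.80 years.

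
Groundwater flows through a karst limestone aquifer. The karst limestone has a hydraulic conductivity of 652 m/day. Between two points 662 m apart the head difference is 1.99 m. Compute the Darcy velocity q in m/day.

1.96

Hydraulic gradient i = Δh / L = 1.99 / 662 = 0.003006.
Specific discharge q = K · i = 652.0 × 0.003006 = 1.960 m/day.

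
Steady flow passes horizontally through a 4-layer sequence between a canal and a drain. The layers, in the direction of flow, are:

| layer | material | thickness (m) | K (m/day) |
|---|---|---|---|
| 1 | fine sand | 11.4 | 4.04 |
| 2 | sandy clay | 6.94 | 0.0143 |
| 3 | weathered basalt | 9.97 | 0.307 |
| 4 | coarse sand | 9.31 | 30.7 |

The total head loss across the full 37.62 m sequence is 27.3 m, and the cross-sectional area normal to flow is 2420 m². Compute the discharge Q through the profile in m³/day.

127

Flow is perpendicular to layering, so the layers act in series and the equivalent K is the thickness-weighted harmonic mean.
Total thickness L = 11.4 + 6.94 + 9.97 + 9.31 = 37.62 m.
Σ(b_i/K_i) = 11.4/4.04 + 6.94/0.0143 + 9.97/0.307 + 9.31/30.7 = 520.9 d.
K_eq = L / Σ(b_i/K_i) = 37.62 / 520.9 = 0.07222 m/day.
Q = K_eq · A · (Δh/L) = 0.07222 × 2420 × (27.3/37.62) = 126.8 m³/day.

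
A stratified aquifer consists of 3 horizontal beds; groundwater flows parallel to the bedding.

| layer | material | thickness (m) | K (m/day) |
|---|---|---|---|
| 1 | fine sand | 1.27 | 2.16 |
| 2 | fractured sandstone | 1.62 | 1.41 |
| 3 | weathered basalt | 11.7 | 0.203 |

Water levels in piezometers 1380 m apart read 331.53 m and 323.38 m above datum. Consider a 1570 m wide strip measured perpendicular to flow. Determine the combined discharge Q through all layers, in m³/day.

68.6

Flow is parallel to layering, so each bed carries its own Darcy discharge and the transmissivities add.
Σ(K_i·b_i) = 2.16×1.27 + 1.41×1.62 + 0.203×11.7 = 7.403 m²/day.
Hydraulic gradient i = (331.53 − 323.38) / 1380 = 8.15 / 1380 = 0.005906.
Q = Σ(K_i·b_i) · W · i = 7.403 × 1570 × 0.005906 = 68.64 m³/day.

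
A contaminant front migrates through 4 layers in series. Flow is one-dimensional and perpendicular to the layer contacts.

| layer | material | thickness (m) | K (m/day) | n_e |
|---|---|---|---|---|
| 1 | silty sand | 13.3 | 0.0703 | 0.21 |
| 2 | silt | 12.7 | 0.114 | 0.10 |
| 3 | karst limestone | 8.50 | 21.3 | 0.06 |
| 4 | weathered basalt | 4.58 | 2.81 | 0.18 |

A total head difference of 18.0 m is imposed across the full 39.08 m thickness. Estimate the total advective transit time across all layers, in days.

With flow normal to the layers, continuity requires the same specific discharge q through every layer.
Σ(b_i/K_i) = 13.3/0.0703 + 12.7/0.114 + 8.50/21.3 + 4.58/2.81 = 302.6 d.
q = Δh / Σ(b_i/K_i) = 18.0 / 302.6 = 0.05948 m/day.
In each layer the seepage velocity is v_i = q/n_i, so the layer transit time is t_i = b_i·n_i / q:
  layer 1 (silty sand): t_1 = 13.3 × 0.21 / 0.05948 = 46.96 d
  layer 2 (silt): t_2 = 12.7 × 0.10 / 0.05948 = 21.35 d
  layer 3 (karst limestone): t_3 = 8.50 × 0.06 / 0.05948 = 8.574 d
  layer 4 (weathered basalt): t_4 = 4.58 × 0.18 / 0.05948 = 13.86 d
Total t = Σ t_i = 90.74 days.

90.7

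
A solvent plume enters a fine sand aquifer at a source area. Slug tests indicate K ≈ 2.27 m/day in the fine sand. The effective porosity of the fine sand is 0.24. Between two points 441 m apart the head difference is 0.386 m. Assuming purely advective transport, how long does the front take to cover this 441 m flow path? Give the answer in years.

Hydraulic gradient i = Δh / L = 0.386 / 441 = 0.0008753.
Darcy flux q = K · i = 2.270 × 0.0008753 = 0.001987 m/day.
Seepage velocity v = q / n_e = 0.001987 / 0.24 = 0.008279 m/day.
Travel time t = L / v = 441 / 0.008279 = 53269 days = 145.8 years.

146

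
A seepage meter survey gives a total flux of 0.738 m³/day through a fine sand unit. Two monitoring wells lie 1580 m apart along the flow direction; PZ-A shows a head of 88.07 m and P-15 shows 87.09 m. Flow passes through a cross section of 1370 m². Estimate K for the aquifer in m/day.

0.868

Hydraulic gradient i = (88.07 − 87.09) / 1580 = 0.98 / 1580 = 0.0006203.
From Q = K·A·i, K = Q / (A·i) = 0.738 / (1370 × 0.0006203) = 0.8685 m/day.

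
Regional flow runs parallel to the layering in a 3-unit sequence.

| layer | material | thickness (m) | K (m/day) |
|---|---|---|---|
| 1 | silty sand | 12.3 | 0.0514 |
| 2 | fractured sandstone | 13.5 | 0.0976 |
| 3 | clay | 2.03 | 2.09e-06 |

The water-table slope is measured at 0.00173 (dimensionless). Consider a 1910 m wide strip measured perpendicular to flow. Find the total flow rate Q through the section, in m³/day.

Flow is parallel to layering, so each bed carries its own Darcy discharge and the transmissivities add.
Σ(K_i·b_i) = 0.0514×12.3 + 0.0976×13.5 + 2.09e-06×2.03 = 1.950 m²/day.
Hydraulic gradient i = 0.00173.
Q = Σ(K_i·b_i) · W · i = 1.950 × 1910 × 0.001730 = 6.443 m³/day.

6.44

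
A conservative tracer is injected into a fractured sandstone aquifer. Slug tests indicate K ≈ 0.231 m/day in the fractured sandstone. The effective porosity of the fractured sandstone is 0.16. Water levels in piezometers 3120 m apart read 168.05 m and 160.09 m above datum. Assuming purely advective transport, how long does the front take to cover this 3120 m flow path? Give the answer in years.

2320

Hydraulic gradient i = (168.05 − 160.09) / 3120 = 7.96 / 3120 = 0.002551.
Darcy flux q = K · i = 0.2310 × 0.002551 = 0.0005893 m/day.
Seepage velocity v = q / n_e = 0.0005893 / 0.16 = 0.003683 m/day.
Travel time t = L / v = 3120 / 0.003683 = 8.470e+05 days = 2319 years.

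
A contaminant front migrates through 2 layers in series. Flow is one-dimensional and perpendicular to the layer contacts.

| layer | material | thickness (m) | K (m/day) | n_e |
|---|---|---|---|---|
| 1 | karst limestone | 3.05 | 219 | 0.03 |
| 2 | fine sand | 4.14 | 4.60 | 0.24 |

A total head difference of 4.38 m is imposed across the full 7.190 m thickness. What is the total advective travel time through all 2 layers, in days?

With flow normal to the layers, continuity requires the same specific discharge q through every layer.
Σ(b_i/K_i) = 3.05/219 + 4.14/4.60 = 0.9139 d.
q = Δh / Σ(b_i/K_i) = 4.38 / 0.9139 = 4.793 m/day.
In each layer the seepage velocity is v_i = q/n_i, so the layer transit time is t_i = b_i·n_i / q:
  layer 1 (karst limestone): t_1 = 3.05 × 0.03 / 4.793 = 0.01909 d
  layer 2 (fine sand): t_2 = 4.14 × 0.24 / 4.793 = 0.2073 d
Total t = Σ t_i = 0.2264 days.

0.226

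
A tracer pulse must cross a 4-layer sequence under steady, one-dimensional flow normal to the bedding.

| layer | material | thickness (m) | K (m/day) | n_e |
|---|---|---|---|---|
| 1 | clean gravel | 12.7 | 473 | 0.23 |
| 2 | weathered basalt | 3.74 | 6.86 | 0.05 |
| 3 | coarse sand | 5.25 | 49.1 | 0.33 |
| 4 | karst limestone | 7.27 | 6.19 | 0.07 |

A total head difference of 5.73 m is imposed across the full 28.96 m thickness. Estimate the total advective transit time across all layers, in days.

1.73

With flow normal to the layers, continuity requires the same specific discharge q through every layer.
Σ(b_i/K_i) = 12.7/473 + 3.74/6.86 + 5.25/49.1 + 7.27/6.19 = 1.853 d.
q = Δh / Σ(b_i/K_i) = 5.73 / 1.853 = 3.092 m/day.
In each layer the seepage velocity is v_i = q/n_i, so the layer transit time is t_i = b_i·n_i / q:
  layer 1 (clean gravel): t_1 = 12.7 × 0.23 / 3.092 = 0.9448 d
  layer 2 (weathered basalt): t_2 = 3.74 × 0.05 / 3.092 = 0.06049 d
  layer 3 (coarse sand): t_3 = 5.25 × 0.33 / 3.092 = 0.5604 d
  layer 4 (karst limestone): t_4 = 7.27 × 0.07 / 3.092 = 0.1646 d
Total t = Σ t_i = 1.730 days.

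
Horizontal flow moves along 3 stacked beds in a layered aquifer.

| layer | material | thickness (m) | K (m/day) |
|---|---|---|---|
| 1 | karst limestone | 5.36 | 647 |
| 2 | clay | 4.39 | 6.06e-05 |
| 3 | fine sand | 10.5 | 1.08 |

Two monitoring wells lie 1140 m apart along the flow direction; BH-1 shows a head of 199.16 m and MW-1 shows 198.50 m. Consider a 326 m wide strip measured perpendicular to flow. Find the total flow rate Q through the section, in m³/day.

Flow is parallel to layering, so each bed carries its own Darcy discharge and the transmissivities add.
Σ(K_i·b_i) = 647×5.36 + 6.06e-05×4.39 + 1.08×10.5 = 3479 m²/day.
Hydraulic gradient i = (199.16 − 198.50) / 1140 = 0.66 / 1140 = 0.0005789.
Q = Σ(K_i·b_i) · W · i = 3479 × 326 × 0.0005789 = 656.7 m³/day.

657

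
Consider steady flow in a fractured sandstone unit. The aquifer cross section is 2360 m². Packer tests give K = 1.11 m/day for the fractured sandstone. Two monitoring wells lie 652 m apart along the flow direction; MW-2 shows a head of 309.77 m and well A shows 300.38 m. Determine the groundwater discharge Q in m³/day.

37.7

Hydraulic gradient i = (309.77 − 300.38) / 652 = 9.39 / 652 = 0.01440.
Darcy's law: Q = K · A · i = 1.110 × 2360 × 0.01440 = 37.73 m³/day.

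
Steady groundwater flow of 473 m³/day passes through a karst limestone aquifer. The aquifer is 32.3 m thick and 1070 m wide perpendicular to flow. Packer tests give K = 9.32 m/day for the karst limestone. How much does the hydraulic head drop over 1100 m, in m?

1.62

Cross-sectional area A = 1070 × 32.3 = 34561 m².
From Q = K·A·i, i = Q / (K·A) = 473 / (9.320 × 34561) = 0.001468.
Head loss Δh = i · L = 0.001468 × 1100 = 1.615 m.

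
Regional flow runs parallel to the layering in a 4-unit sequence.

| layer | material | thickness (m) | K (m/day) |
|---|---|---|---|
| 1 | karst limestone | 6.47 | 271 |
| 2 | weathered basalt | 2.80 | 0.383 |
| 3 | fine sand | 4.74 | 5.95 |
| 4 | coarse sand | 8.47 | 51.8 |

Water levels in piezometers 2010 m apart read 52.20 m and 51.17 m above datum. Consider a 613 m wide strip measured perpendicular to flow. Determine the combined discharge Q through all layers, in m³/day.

698

Flow is parallel to layering, so each bed carries its own Darcy discharge and the transmissivities add.
Σ(K_i·b_i) = 271×6.47 + 0.383×2.80 + 5.95×4.74 + 51.8×8.47 = 2221 m²/day.
Hydraulic gradient i = (52.20 − 51.17) / 2010 = 1.03 / 2010 = 0.0005124.
Q = Σ(K_i·b_i) · W · i = 2221 × 613 × 0.0005124 = 697.8 m³/day.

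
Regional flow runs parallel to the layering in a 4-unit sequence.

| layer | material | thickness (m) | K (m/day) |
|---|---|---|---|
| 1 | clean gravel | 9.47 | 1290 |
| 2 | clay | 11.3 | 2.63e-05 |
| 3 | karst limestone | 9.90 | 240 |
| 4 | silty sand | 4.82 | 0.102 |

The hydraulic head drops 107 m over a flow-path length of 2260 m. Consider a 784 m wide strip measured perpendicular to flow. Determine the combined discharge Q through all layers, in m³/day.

542000

Flow is parallel to layering, so each bed carries its own Darcy discharge and the transmissivities add.
Σ(K_i·b_i) = 1290×9.47 + 2.63e-05×11.3 + 240×9.90 + 0.102×4.82 = 14593 m²/day.
Hydraulic gradient i = Δh / L = 107 / 2260 = 0.04735.
Q = Σ(K_i·b_i) · W · i = 14593 × 784 × 0.04735 = 5.417e+05 m³/day.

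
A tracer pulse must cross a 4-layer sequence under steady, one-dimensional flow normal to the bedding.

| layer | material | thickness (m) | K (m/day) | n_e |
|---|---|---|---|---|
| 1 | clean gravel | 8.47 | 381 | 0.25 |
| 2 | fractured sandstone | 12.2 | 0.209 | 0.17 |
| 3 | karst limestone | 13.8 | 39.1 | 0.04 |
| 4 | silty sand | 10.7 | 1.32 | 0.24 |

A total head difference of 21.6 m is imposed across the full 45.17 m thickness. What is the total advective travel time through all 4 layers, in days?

22.6

With flow normal to the layers, continuity requires the same specific discharge q through every layer.
Σ(b_i/K_i) = 8.47/381 + 12.2/0.209 + 13.8/39.1 + 10.7/1.32 = 66.85 d.
q = Δh / Σ(b_i/K_i) = 21.6 / 66.85 = 0.3231 m/day.
In each layer the seepage velocity is v_i = q/n_i, so the layer transit time is t_i = b_i·n_i / q:
  layer 1 (clean gravel): t_1 = 8.47 × 0.25 / 0.3231 = 6.554 d
  layer 2 (fractured sandstone): t_2 = 12.2 × 0.17 / 0.3231 = 6.419 d
  layer 3 (karst limestone): t_3 = 13.8 × 0.04 / 0.3231 = 1.709 d
  layer 4 (silty sand): t_4 = 10.7 × 0.24 / 0.3231 = 7.948 d
Total t = Σ t_i = 22.63 days.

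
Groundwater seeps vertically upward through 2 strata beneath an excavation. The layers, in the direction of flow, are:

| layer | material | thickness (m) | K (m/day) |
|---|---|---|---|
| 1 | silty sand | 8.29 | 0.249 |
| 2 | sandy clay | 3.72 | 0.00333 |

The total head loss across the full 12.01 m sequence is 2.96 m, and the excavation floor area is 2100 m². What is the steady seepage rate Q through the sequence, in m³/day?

5.40

Flow is perpendicular to layering, so the layers act in series and the equivalent K is the thickness-weighted harmonic mean.
Total thickness L = 8.29 + 3.72 = 12.01 m.
Σ(b_i/K_i) = 8.29/0.249 + 3.72/0.00333 = 1150 d.
K_eq = L / Σ(b_i/K_i) = 12.01 / 1150 = 0.01044 m/day.
Q = K_eq · A · (Δh/L) = 0.01044 × 2100 × (2.96/12.01) = 5.403 m³/day.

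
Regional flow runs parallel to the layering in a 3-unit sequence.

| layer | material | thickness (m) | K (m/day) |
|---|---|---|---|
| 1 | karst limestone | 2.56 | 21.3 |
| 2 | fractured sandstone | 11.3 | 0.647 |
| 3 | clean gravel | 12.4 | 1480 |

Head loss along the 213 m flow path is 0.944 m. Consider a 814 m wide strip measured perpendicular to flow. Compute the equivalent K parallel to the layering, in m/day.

701

Flow is parallel to layering, so each bed carries its own Darcy discharge and the transmissivities add.
Σ(K_i·b_i) = 21.3×2.56 + 0.647×11.3 + 1480×12.4 = 18414 m²/day.
Total thickness b = 26.26 m, so K_eq = Σ(K_i·b_i)/b = 701.2 m/day.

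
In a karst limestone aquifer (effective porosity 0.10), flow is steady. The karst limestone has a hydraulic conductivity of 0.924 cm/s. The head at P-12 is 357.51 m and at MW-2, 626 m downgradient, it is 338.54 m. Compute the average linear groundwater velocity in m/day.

Convert K: 0.924 cm/s × 864 = 798.3 m/day.
Hydraulic gradient i = (357.51 − 338.54) / 626 = 18.97 / 626 = 0.03030.
Darcy flux q = K · i = 798.3 × 0.03030 = 24.19 m/day.
Seepage velocity v = q / n_e = 24.19 / 0.10 = 241.9 m/day.

242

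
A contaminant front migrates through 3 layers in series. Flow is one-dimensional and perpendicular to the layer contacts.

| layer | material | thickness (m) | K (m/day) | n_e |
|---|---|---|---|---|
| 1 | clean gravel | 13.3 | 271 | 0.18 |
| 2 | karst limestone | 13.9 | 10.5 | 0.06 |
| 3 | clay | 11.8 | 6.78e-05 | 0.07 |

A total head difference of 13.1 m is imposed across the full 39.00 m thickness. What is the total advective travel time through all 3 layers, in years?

147

With flow normal to the layers, continuity requires the same specific discharge q through every layer.
Σ(b_i/K_i) = 13.3/271 + 13.9/10.5 + 11.8/6.78e-05 = 1.740e+05 d.
q = Δh / Σ(b_i/K_i) = 13.1 / 1.740e+05 = 7.527e-05 m/day.
In each layer the seepage velocity is v_i = q/n_i, so the layer transit time is t_i = b_i·n_i / q:
  layer 1 (clean gravel): t_1 = 13.3 × 0.18 / 7.527e-05 = 31806 d
  layer 2 (karst limestone): t_2 = 13.9 × 0.06 / 7.527e-05 = 11080 d
  layer 3 (clay): t_3 = 11.8 × 0.07 / 7.527e-05 = 10974 d
Total t = Σ t_i = 53860 days = 147.5 years.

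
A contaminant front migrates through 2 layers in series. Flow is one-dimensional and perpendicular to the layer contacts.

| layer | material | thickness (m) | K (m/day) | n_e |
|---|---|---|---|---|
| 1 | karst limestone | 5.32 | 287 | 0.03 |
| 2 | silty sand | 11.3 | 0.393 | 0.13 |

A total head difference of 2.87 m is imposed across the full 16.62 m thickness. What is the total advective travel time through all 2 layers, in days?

16.3

With flow normal to the layers, continuity requires the same specific discharge q through every layer.
Σ(b_i/K_i) = 5.32/287 + 11.3/0.393 = 28.77 d.
q = Δh / Σ(b_i/K_i) = 2.87 / 28.77 = 0.09975 m/day.
In each layer the seepage velocity is v_i = q/n_i, so the layer transit time is t_i = b_i·n_i / q:
  layer 1 (karst limestone): t_1 = 5.32 × 0.03 / 0.09975 = 1.600 d
  layer 2 (silty sand): t_2 = 11.3 × 0.13 / 0.09975 = 14.73 d
Total t = Σ t_i = 16.33 days.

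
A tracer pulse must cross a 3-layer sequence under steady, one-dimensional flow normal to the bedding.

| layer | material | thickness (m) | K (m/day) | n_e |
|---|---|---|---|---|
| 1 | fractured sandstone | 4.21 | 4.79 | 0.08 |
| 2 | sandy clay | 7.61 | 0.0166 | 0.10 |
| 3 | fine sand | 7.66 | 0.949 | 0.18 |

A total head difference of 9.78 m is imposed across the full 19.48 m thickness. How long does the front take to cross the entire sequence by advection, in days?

118

With flow normal to the layers, continuity requires the same specific discharge q through every layer.
Σ(b_i/K_i) = 4.21/4.79 + 7.61/0.0166 + 7.66/0.949 = 467.4 d.
q = Δh / Σ(b_i/K_i) = 9.78 / 467.4 = 0.02092 m/day.
In each layer the seepage velocity is v_i = q/n_i, so the layer transit time is t_i = b_i·n_i / q:
  layer 1 (fractured sandstone): t_1 = 4.21 × 0.08 / 0.02092 = 16.10 d
  layer 2 (sandy clay): t_2 = 7.61 × 0.10 / 0.02092 = 36.37 d
  layer 3 (fine sand): t_3 = 7.66 × 0.18 / 0.02092 = 65.89 d
Total t = Σ t_i = 118.4 days.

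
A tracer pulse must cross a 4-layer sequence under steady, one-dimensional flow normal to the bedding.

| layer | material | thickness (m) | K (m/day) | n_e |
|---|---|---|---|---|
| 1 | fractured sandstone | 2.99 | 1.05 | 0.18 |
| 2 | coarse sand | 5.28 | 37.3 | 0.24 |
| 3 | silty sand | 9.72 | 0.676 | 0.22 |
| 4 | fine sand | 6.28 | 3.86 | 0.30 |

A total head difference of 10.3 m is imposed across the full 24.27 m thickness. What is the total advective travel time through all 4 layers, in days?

10.7

With flow normal to the layers, continuity requires the same specific discharge q through every layer.
Σ(b_i/K_i) = 2.99/1.05 + 5.28/37.3 + 9.72/0.676 + 6.28/3.86 = 18.99 d.
q = Δh / Σ(b_i/K_i) = 10.3 / 18.99 = 0.5423 m/day.
In each layer the seepage velocity is v_i = q/n_i, so the layer transit time is t_i = b_i·n_i / q:
  layer 1 (fractured sandstone): t_1 = 2.99 × 0.18 / 0.5423 = 0.9925 d
  layer 2 (coarse sand): t_2 = 5.28 × 0.24 / 0.5423 = 2.337 d
  layer 3 (silty sand): t_3 = 9.72 × 0.22 / 0.5423 = 3.944 d
  layer 4 (fine sand): t_4 = 6.28 × 0.30 / 0.5423 = 3.474 d
Total t = Σ t_i = 10.75 days.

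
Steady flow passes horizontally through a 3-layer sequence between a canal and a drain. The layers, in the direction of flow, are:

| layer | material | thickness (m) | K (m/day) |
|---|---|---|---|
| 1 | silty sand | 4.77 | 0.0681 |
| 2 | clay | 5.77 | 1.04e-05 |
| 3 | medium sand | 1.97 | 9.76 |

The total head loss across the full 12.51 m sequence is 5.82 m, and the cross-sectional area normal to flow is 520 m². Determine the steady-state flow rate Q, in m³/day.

Flow is perpendicular to layering, so the layers act in series and the equivalent K is the thickness-weighted harmonic mean.
Total thickness L = 4.77 + 5.77 + 1.97 = 12.51 m.
Σ(b_i/K_i) = 4.77/0.0681 + 5.77/1.04e-05 + 1.97/9.76 = 5.549e+05 d.
K_eq = L / Σ(b_i/K_i) = 12.51 / 5.549e+05 = 2.255e-05 m/day.
Q = K_eq · A · (Δh/L) = 2.255e-05 × 520 × (5.82/12.51) = 0.005454 m³/day.

0.00545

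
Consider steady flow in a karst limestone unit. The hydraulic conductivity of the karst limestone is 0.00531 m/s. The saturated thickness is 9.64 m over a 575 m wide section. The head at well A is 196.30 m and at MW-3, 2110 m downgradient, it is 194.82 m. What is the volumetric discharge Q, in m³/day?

Convert K: 0.00531 m/s × 86400 = 458.8 m/day.
Cross-sectional area A = 575 × 9.64 = 5543 m².
Hydraulic gradient i = (196.30 − 194.82) / 2110 = 1.48 / 2110 = 0.0007014.
Darcy's law: Q = K · A · i = 458.8 × 5543 × 0.0007014 = 1784 m³/day.

1780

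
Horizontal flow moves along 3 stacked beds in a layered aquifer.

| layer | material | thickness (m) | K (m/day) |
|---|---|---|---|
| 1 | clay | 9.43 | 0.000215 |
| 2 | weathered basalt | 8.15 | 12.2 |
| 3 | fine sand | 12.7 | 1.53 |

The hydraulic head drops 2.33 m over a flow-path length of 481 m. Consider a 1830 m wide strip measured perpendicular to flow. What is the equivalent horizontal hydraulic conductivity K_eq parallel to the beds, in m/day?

3.93

Flow is parallel to layering, so each bed carries its own Darcy discharge and the transmissivities add.
Σ(K_i·b_i) = 0.000215×9.43 + 12.2×8.15 + 1.53×12.7 = 118.9 m²/day.
Total thickness b = 30.28 m, so K_eq = Σ(K_i·b_i)/b = 3.925 m/day.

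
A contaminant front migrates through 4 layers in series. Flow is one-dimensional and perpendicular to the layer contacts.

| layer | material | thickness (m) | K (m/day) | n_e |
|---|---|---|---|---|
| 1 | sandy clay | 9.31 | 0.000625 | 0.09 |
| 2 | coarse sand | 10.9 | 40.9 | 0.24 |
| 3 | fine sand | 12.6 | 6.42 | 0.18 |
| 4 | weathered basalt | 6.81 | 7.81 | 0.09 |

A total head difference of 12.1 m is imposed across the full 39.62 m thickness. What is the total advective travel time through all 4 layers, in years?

21.4

With flow normal to the layers, continuity requires the same specific discharge q through every layer.
Σ(b_i/K_i) = 9.31/0.000625 + 10.9/40.9 + 12.6/6.42 + 6.81/7.81 = 14899 d.
q = Δh / Σ(b_i/K_i) = 12.1 / 14899 = 0.0008121 m/day.
In each layer the seepage velocity is v_i = q/n_i, so the layer transit time is t_i = b_i·n_i / q:
  layer 1 (sandy clay): t_1 = 9.31 × 0.09 / 0.0008121 = 1032 d
  layer 2 (coarse sand): t_2 = 10.9 × 0.24 / 0.0008121 = 3221 d
  layer 3 (fine sand): t_3 = 12.6 × 0.18 / 0.0008121 = 2793 d
  layer 4 (weathered basalt): t_4 = 6.81 × 0.09 / 0.0008121 = 754.7 d
Total t = Σ t_i = 7800 days = 21.36 years.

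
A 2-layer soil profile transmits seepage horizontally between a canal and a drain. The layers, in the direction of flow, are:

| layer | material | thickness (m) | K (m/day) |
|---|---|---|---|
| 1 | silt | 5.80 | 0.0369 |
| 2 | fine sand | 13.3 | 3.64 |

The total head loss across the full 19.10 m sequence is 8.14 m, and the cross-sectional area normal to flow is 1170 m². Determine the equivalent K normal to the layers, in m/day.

Flow is perpendicular to layering, so the layers act in series and the equivalent K is the thickness-weighted harmonic mean.
Total thickness L = 5.80 + 13.3 = 19.10 m.
Σ(b_i/K_i) = 5.80/0.0369 + 13.3/3.64 = 160.8 d.
K_eq = L / Σ(b_i/K_i) = 19.10 / 160.8 = 0.1188 m/day.

0.119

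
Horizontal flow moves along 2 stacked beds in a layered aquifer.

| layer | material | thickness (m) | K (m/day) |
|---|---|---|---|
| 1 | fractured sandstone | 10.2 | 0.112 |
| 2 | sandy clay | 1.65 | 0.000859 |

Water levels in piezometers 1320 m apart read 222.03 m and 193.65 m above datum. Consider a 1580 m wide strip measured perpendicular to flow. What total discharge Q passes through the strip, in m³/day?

Flow is parallel to layering, so each bed carries its own Darcy discharge and the transmissivities add.
Σ(K_i·b_i) = 0.112×10.2 + 0.000859×1.65 = 1.144 m²/day.
Hydraulic gradient i = (222.03 − 193.65) / 1320 = 28.38 / 1320 = 0.02150.
Q = Σ(K_i·b_i) · W · i = 1.144 × 1580 × 0.02150 = 38.86 m³/day.

38.9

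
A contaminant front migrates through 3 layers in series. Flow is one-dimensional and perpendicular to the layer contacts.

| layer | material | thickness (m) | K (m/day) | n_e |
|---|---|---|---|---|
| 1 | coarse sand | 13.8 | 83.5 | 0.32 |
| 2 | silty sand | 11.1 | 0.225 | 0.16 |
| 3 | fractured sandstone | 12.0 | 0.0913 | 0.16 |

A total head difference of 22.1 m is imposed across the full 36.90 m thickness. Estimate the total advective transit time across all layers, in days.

With flow normal to the layers, continuity requires the same specific discharge q through every layer.
Σ(b_i/K_i) = 13.8/83.5 + 11.1/0.225 + 12.0/0.0913 = 180.9 d.
q = Δh / Σ(b_i/K_i) = 22.1 / 180.9 = 0.1221 m/day.
In each layer the seepage velocity is v_i = q/n_i, so the layer transit time is t_i = b_i·n_i / q:
  layer 1 (coarse sand): t_1 = 13.8 × 0.32 / 0.1221 = 36.15 d
  layer 2 (silty sand): t_2 = 11.1 × 0.16 / 0.1221 = 14.54 d
  layer 3 (fractured sandstone): t_3 = 12.0 × 0.16 / 0.1221 = 15.72 d
Total t = Σ t_i = 66.41 days.

66.4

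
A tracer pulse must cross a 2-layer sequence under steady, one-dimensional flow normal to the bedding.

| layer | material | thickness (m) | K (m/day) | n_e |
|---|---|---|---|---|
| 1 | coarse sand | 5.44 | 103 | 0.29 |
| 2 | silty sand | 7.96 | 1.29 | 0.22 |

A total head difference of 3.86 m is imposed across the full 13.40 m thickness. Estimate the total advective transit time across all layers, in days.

With flow normal to the layers, continuity requires the same specific discharge q through every layer.
Σ(b_i/K_i) = 5.44/103 + 7.96/1.29 = 6.223 d.
q = Δh / Σ(b_i/K_i) = 3.86 / 6.223 = 0.6202 m/day.
In each layer the seepage velocity is v_i = q/n_i, so the layer transit time is t_i = b_i·n_i / q:
  layer 1 (coarse sand): t_1 = 5.44 × 0.29 / 0.6202 = 2.544 d
  layer 2 (silty sand): t_2 = 7.96 × 0.22 / 0.6202 = 2.823 d
Total t = Σ t_i = 5.367 days.

5.37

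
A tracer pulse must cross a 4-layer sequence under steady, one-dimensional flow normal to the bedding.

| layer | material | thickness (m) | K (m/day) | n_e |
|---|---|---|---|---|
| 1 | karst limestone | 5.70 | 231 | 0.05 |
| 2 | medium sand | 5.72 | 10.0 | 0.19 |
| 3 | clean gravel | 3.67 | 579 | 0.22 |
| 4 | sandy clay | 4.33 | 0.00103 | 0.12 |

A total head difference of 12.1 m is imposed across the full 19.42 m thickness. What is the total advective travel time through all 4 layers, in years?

2.57

With flow normal to the layers, continuity requires the same specific discharge q through every layer.
Σ(b_i/K_i) = 5.70/231 + 5.72/10.0 + 3.67/579 + 4.33/0.00103 = 4204 d.
q = Δh / Σ(b_i/K_i) = 12.1 / 4204 = 0.002878 m/day.
In each layer the seepage velocity is v_i = q/n_i, so the layer transit time is t_i = b_i·n_i / q:
  layer 1 (karst limestone): t_1 = 5.70 × 0.05 / 0.002878 = 99.03 d
  layer 2 (medium sand): t_2 = 5.72 × 0.19 / 0.002878 = 377.6 d
  layer 3 (clean gravel): t_3 = 3.67 × 0.22 / 0.002878 = 280.6 d
  layer 4 (sandy clay): t_4 = 4.33 × 0.12 / 0.002878 = 180.5 d
Total t = Σ t_i = 937.8 days = 2.567 years.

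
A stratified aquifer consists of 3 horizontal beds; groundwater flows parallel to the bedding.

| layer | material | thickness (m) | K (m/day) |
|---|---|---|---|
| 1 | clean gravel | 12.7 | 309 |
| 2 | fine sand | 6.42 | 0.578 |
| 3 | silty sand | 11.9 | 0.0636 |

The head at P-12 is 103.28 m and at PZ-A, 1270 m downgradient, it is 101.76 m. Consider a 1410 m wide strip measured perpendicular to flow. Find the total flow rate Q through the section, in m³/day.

6630

Flow is parallel to layering, so each bed carries its own Darcy discharge and the transmissivities add.
Σ(K_i·b_i) = 309×12.7 + 0.578×6.42 + 0.0636×11.9 = 3929 m²/day.
Hydraulic gradient i = (103.28 − 101.76) / 1270 = 1.52 / 1270 = 0.001197.
Q = Σ(K_i·b_i) · W · i = 3929 × 1410 × 0.001197 = 6630 m³/day.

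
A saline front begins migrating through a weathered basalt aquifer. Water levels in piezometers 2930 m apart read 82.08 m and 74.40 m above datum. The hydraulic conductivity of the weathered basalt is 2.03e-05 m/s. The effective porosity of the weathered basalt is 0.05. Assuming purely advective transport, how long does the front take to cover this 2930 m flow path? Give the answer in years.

Convert K: 2.03e-05 m/s × 86400 = 1.754 m/day.
Hydraulic gradient i = (82.08 − 74.40) / 2930 = 7.68 / 2930 = 0.002621.
Darcy flux q = K · i = 1.754 × 0.002621 = 0.004597 m/day.
Seepage velocity v = q / n_e = 0.004597 / 0.05 = 0.09195 m/day.
Travel time t = L / v = 2930 / 0.09195 = 31866 days = 87.25 years.

87.2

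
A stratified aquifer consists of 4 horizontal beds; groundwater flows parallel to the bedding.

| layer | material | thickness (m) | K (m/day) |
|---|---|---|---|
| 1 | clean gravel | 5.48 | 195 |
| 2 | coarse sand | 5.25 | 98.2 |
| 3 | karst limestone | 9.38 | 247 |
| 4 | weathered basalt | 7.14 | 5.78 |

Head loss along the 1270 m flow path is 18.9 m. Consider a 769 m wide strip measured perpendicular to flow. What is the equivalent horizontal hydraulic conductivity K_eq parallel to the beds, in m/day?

145

Flow is parallel to layering, so each bed carries its own Darcy discharge and the transmissivities add.
Σ(K_i·b_i) = 195×5.48 + 98.2×5.25 + 247×9.38 + 5.78×7.14 = 3942 m²/day.
Total thickness b = 27.25 m, so K_eq = Σ(K_i·b_i)/b = 144.7 m/day.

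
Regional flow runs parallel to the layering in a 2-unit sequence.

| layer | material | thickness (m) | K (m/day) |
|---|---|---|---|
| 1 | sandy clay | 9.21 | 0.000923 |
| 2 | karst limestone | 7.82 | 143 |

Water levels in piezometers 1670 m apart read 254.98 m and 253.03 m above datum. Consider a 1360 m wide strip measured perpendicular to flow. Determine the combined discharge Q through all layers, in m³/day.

Flow is parallel to layering, so each bed carries its own Darcy discharge and the transmissivities add.
Σ(K_i·b_i) = 0.000923×9.21 + 143×7.82 = 1118 m²/day.
Hydraulic gradient i = (254.98 − 253.03) / 1670 = 1.95 / 1670 = 0.001168.
Q = Σ(K_i·b_i) · W · i = 1118 × 1360 × 0.001168 = 1776 m³/day.

1780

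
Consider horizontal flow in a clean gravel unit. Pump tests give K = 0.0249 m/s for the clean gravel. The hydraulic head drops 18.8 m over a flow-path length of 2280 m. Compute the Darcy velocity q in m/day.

17.7

Convert K: 0.0249 m/s × 86400 = 2151 m/day.
Hydraulic gradient i = Δh / L = 18.8 / 2280 = 0.008246.
Specific discharge q = K · i = 2151 × 0.008246 = 17.74 m/day.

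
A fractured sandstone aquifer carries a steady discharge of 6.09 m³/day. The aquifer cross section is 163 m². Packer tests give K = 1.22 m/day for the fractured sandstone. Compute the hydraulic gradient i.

From Q = K·A·i, i = Q / (K·A) = 6.09 / (1.220 × 163.0) = 0.03062.

0.0306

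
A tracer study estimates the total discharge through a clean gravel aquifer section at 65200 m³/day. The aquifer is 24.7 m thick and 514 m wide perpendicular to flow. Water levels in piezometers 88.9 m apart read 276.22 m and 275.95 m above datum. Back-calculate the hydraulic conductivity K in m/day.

1690

Cross-sectional area A = 514 × 24.7 = 12696 m².
Hydraulic gradient i = (276.22 − 275.95) / 88.9 = 0.27 / 88.9 = 0.003037.
From Q = K·A·i, K = Q / (A·i) = 65200 / (12696 × 0.003037) = 1691 m/day.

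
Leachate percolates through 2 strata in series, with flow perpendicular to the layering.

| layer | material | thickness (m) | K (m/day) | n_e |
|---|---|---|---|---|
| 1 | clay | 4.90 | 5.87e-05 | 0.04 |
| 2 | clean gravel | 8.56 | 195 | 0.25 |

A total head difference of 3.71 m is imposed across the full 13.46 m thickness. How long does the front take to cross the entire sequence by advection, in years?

With flow normal to the layers, continuity requires the same specific discharge q through every layer.
Σ(b_i/K_i) = 4.90/5.87e-05 + 8.56/195 = 83475 d.
q = Δh / Σ(b_i/K_i) = 3.71 / 83475 = 4.444e-05 m/day.
In each layer the seepage velocity is v_i = q/n_i, so the layer transit time is t_i = b_i·n_i / q:
  layer 1 (clay): t_1 = 4.90 × 0.04 / 4.444e-05 = 4410 d
  layer 2 (clean gravel): t_2 = 8.56 × 0.25 / 4.444e-05 = 48150 d
Total t = Σ t_i = 52560 days = 143.9 years.

144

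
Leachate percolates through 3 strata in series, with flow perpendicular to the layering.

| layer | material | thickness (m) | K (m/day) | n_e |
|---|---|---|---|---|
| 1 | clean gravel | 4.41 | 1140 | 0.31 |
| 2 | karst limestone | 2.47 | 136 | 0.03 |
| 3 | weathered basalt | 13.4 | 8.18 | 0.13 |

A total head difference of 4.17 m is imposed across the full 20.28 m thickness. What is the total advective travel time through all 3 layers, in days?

With flow normal to the layers, continuity requires the same specific discharge q through every layer.
Σ(b_i/K_i) = 4.41/1140 + 2.47/136 + 13.4/8.18 = 1.660 d.
q = Δh / Σ(b_i/K_i) = 4.17 / 1.660 = 2.512 m/day.
In each layer the seepage velocity is v_i = q/n_i, so the layer transit time is t_i = b_i·n_i / q:
  layer 1 (clean gravel): t_1 = 4.41 × 0.31 / 2.512 = 0.5443 d
  layer 2 (karst limestone): t_2 = 2.47 × 0.03 / 2.512 = 0.02950 d
  layer 3 (weathered basalt): t_3 = 13.4 × 0.13 / 2.512 = 0.6935 d
Total t = Σ t_i = 1.267 days.

1.27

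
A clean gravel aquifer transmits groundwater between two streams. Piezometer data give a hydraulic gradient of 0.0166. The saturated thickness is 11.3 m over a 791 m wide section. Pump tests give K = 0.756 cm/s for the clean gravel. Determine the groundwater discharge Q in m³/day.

Convert K: 0.756 cm/s × 864 = 653.2 m/day.
Cross-sectional area A = 791 × 11.3 = 8938 m².
Hydraulic gradient i = 0.0166.
Darcy's law: Q = K · A · i = 653.2 × 8938 × 0.01660 = 96917 m³/day.

96900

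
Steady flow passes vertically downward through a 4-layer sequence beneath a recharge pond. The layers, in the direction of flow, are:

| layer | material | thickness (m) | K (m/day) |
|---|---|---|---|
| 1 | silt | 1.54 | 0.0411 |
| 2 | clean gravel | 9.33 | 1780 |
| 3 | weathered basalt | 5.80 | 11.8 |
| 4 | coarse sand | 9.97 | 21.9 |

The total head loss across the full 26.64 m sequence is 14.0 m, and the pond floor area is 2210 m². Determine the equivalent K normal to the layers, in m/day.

Flow is perpendicular to layering, so the layers act in series and the equivalent K is the thickness-weighted harmonic mean.
Total thickness L = 1.54 + 9.33 + 5.80 + 9.97 = 26.64 m.
Σ(b_i/K_i) = 1.54/0.0411 + 9.33/1780 + 5.80/11.8 + 9.97/21.9 = 38.42 d.
K_eq = L / Σ(b_i/K_i) = 26.64 / 38.42 = 0.6934 m/day.

0.693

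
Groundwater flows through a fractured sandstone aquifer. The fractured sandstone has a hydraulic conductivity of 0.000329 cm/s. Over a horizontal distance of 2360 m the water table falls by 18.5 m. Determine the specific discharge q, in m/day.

Convert K: 0.000329 cm/s × 864 = 0.2843 m/day.
Hydraulic gradient i = Δh / L = 18.5 / 2360 = 0.007839.
Specific discharge q = K · i = 0.2843 × 0.007839 = 0.002228 m/day.

0.00223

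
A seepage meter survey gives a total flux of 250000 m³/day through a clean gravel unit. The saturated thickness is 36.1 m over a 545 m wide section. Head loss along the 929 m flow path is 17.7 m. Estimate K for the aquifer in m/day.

667

Cross-sectional area A = 545 × 36.1 = 19674 m².
Hydraulic gradient i = Δh / L = 17.7 / 929 = 0.01905.
From Q = K·A·i, K = Q / (A·i) = 250000 / (19674 × 0.01905) = 666.9 m/day.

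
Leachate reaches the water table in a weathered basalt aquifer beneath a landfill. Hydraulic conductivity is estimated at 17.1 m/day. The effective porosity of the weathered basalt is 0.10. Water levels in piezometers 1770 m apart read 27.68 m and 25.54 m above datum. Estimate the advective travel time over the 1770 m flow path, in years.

23.4

Hydraulic gradient i = (27.68 − 25.54) / 1770 = 2.14 / 1770 = 0.001209.
Darcy flux q = K · i = 17.10 × 0.001209 = 0.02067 m/day.
Seepage velocity v = q / n_e = 0.02067 / 0.10 = 0.2067 m/day.
Travel time t = L / v = 1770 / 0.2067 = 8561 days = 23.44 years.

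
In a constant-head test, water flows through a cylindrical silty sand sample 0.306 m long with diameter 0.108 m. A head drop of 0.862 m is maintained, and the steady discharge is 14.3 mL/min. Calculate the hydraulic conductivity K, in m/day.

Cross-sectional area A = π·(d/2)² = π × (0.108/2)² = 0.009161 m².
Convert discharge: 14.3 mL/min = 2.383e-07 m³/s.
Darcy's law rearranged: K = Q·L / (A·Δh) = 2.383e-07 × 0.306 / (0.009161 × 0.862) = 9.236e-06 m/s = 0.7979 m/day.

0.798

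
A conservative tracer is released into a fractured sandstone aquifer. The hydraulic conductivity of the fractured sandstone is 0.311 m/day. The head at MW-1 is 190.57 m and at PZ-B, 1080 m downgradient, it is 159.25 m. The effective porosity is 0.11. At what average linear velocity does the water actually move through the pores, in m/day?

Hydraulic gradient i = (190.57 − 159.25) / 1080 = 31.32 / 1080 = 0.02900.
Darcy flux q = K · i = 0.3110 × 0.02900 = 0.009019 m/day.
Seepage velocity v = q / n_e = 0.009019 / 0.11 = 0.08199 m/day.

0.0820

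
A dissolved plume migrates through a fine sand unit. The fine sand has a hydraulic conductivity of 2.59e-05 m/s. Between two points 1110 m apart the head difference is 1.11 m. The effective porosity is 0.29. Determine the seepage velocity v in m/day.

0.00772

Convert K: 2.59e-05 m/s × 86400 = 2.238 m/day.
Hydraulic gradient i = Δh / L = 1.11 / 1110 = 0.001000.
Darcy flux q = K · i = 2.238 × 0.001000 = 0.002238 m/day.
Seepage velocity v = q / n_e = 0.002238 / 0.29 = 0.007716 m/day.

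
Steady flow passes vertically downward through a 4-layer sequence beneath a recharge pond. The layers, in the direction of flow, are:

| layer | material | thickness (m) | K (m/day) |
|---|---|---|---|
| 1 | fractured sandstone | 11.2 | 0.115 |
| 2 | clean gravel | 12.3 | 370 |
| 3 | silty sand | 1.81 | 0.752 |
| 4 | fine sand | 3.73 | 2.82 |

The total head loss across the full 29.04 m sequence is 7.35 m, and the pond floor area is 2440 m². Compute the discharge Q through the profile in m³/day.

Flow is perpendicular to layering, so the layers act in series and the equivalent K is the thickness-weighted harmonic mean.
Total thickness L = 11.2 + 12.3 + 1.81 + 3.73 = 29.04 m.
Σ(b_i/K_i) = 11.2/0.115 + 12.3/370 + 1.81/0.752 + 3.73/2.82 = 101.2 d.
K_eq = L / Σ(b_i/K_i) = 29.04 / 101.2 = 0.2871 m/day.
Q = K_eq · A · (Δh/L) = 0.2871 × 2440 × (7.35/29.04) = 177.3 m³/day.

177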